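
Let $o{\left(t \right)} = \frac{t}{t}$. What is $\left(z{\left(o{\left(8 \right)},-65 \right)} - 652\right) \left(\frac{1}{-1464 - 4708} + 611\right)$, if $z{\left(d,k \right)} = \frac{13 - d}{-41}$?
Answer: $- \frac{25213514426}{63263} \approx -3.9855 \cdot 10^{5}$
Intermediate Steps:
$o{\left(t \right)} = 1$
$z{\left(d,k \right)} = - \frac{13}{41} + \frac{d}{41}$ ($z{\left(d,k \right)} = \left(13 - d\right) \left(- \frac{1}{41}\right) = - \frac{13}{41} + \frac{d}{41}$)
$\left(z{\left(o{\left(8 \right)},-65 \right)} - 652\right) \left(\frac{1}{-1464 - 4708} + 611\right) = \left(\left(- \frac{13}{41} + \frac{1}{41} \cdot 1\right) - 652\right) \left(\frac{1}{-1464 - 4708} + 611\right) = \left(\left(- \frac{13}{41} + \frac{1}{41}\right) - 652\right) \left(\frac{1}{-6172} + 611\right) = \left(- \frac{12}{41} - 652\right) \left(- \frac{1}{6172} + 611\right) = \left(- \frac{26744}{41}\right) \frac{3771091}{6172} = - \frac{25213514426}{63263}$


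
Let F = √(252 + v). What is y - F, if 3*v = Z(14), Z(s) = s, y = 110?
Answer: 110 - √2310/3 ≈ 93.979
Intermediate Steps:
v = 14/3 (v = (⅓)*14 = 14/3 ≈ 4.6667)
F = √2310/3 (F = √(252 + 14/3) = √(770/3) = √2310/3 ≈ 16.021)
y - F = 110 - √2310/3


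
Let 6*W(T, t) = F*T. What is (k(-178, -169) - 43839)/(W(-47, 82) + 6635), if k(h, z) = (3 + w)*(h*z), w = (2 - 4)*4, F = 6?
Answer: -194249/6588 ≈ -29.485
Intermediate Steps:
w = -8 (w = -2*4 = -8)
W(T, t) = T (W(T, t) = (6*T)/6 = T)
k(h, z) = -5*h*z (k(h, z) = (3 - 8)*(h*z) = -5*h*z)
(k(-178, -169) - 43839)/(W(-47, 82) + 6635) = (-5*(-178)*(-169) - 43839)/(-47 + 6635) = (-150410 - 43839)/6588 = -194249*1/6588 = -194249/6588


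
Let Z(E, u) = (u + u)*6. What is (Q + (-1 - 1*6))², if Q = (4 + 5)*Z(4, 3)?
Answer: 100489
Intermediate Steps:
Z(E, u) = 12*u (Z(E, u) = (2*u)*6 = 12*u)
Q = 324 (Q = (4 + 5)*(12*3) = 9*36 = 324)
(Q + (-1 - 1*6))² = (324 + (-1 - 1*6))² = (324 + (-1 - 6))² = (324 - 7)² = 317² = 100489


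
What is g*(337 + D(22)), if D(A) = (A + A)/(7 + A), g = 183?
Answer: 1796511/29 ≈ 61949.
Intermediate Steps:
D(A) = 2*A/(7 + A) (D(A) = (2*A)/(7 + A) = 2*A/(7 + A))
g*(337 + D(22)) = 183*(337 + 2*22/(7 + 22)) = 183*(337 + 2*22/29) = 183*(337 + 2*22*(1/29)) = 183*(337 + 44/29) = 183*(9817/29) = 1796511/29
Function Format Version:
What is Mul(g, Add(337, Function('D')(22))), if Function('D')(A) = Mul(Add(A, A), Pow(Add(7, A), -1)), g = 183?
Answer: Rational(1796511, 29) ≈ 61949.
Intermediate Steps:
Function('D')(A) = Mul(2, A, Pow(Add(7, A), -1)) (Function('D')(A) = Mul(Mul(2, A), Pow(Add(7, A), -1)) = Mul(2, A, Pow(Add(7, A), -1)))
Mul(g, Add(337, Function('D')(22))) = Mul(183, Add(337, Mul(2, 22, Pow(Add(7, 22), -1)))) = Mul(183, Add(337, Mul(2, 22, Pow(29, -1)))) = Mul(183, Add(337, Mul(2, 22, Rational(1, 29)))) = Mul(183, Add(337, Rational(44, 29))) = Mul(183, Rational(9817, 29)) = Rational(1796511, 29)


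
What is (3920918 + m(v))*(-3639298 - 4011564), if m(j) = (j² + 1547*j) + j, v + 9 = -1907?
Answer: -35392933517172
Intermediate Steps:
v = -1916 (v = -9 - 1907 = -1916)
m(j) = j² + 1548*j
(3920918 + m(v))*(-3639298 - 4011564) = (3920918 - 1916*(1548 - 1916))*(-3639298 - 4011564) = (3920918 - 1916*(-368))*(-7650862) = (3920918 + 705088)*(-7650862) = 4626006*(-7650862) = -35392933517172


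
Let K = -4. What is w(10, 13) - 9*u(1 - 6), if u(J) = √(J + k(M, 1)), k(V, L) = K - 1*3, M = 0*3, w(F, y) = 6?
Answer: 6 - 18*I*√3 ≈ 6.0 - 31.177*I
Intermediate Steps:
M = 0
k(V, L) = -7 (k(V, L) = -4 - 1*3 = -4 - 3 = -7)
u(J) = √(-7 + J) (u(J) = √(J - 7) = √(-7 + J))
w(10, 13) - 9*u(1 - 6) = 6 - 9*√(-7 + (1 - 6)) = 6 - 9*√(-7 - 5) = 6 - 18*I*√3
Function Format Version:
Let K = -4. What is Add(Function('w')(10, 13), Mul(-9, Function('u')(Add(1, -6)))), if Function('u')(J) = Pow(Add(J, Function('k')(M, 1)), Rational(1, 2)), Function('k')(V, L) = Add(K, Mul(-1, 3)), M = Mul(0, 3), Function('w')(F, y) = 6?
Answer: Add(6, Mul(-18, I, Pow(3, Rational(1, 2)))) ≈ Add(6.0000, Mul(-31.177, I))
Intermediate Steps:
M = 0
Function('k')(V, L) = -7 (Function('k')(V, L) = Add(-4, Mul(-1, 3)) = Add(-4, -3) = -7)
Function('u')(J) = Pow(Add(-7, J), Rational(1, 2)) (Function('u')(J) = Pow(Add(J, -7), Rational(1, 2)) = Pow(Add(-7, J), Rational(1, 2)))
Add(Function('w')(10, 13), Mul(-9, Function('u')(Add(1, -6)))) = Add(6, Mul(-9, Pow(Add(-7, Add(1, -6)), Rational(1, 2)))) = Add(6, Mul(-9, Pow(Add(-7, -5), Rational(1, 2)))) = Add(6, Mul(-9, Pow(-12, Rational(1, 2)))) = Add(6, Mul(-9, Mul(2, I, Pow(3, Rational(1, 2))))) = Add(6, Mul(-18, I, Pow(3, Rational(1, 2))))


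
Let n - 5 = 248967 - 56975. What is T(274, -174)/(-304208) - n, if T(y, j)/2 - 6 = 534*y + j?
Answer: -7300914459/38026 ≈ -1.9200e+5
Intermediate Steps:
T(y, j) = 12 + 2*j + 1068*y (T(y, j) = 12 + 2*(534*y + j) = 12 + 2*(j + 534*y) = 12 + (2*j + 1068*y) = 12 + 2*j + 1068*y)
n = 191997 (n = 5 + (248967 - 56975) = 5 + 191992 = 191997)
T(274, -174)/(-304208) - n = (12 + 2*(-174) + 1068*274)/(-304208) - 1*191997 = (12 - 348 + 292632)*(-1/304208) - 191997 = 292296*(-1/304208) - 191997 = -36537/38026 - 191997 = -7300914459/38026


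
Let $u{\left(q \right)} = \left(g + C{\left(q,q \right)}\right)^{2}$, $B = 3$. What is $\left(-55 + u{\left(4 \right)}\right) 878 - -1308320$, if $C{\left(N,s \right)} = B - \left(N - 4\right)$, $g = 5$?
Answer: $1316222$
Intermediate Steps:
$C{\left(N,s \right)} = 7 - N$ ($C{\left(N,s \right)} = 3 - \left(N - 4\right) = 3 - \left(-4 + N\right) = 7 - N$)
$u{\left(q \right)} = \left(12 - q\right)^{2}$ ($u{\left(q \right)} = \left(5 - \left(-7 + q\right)\right)^{2} = \left(12 - q\right)^{2}$)
$\left(-55 + u{\left(4 \right)}\right) 878 - -1308320 = \left(-55 + \left(12 - 4\right)^{2}\right) 878 - -1308320 = \left(-55 + \left(12 - 4\right)^{2}\right) 878 + 1308320 = \left(-55 + 8^{2}\right) 878 + 1308320 = \left(-55 + 64\right) 878 + 1308320 = 9 \cdot 878 + 1308320 = 7902 + 1308320 = 1316222$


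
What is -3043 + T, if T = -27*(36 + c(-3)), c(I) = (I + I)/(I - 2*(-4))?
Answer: -19913/5 ≈ -3982.6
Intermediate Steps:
c(I) = 2*I/(8 + I) (c(I) = (2*I)/(I + 8) = (2*I)/(8 + I) = 2*I/(8 + I))
T = -4698/5 (T = -27*(36 + 2*(-3)/(8 - 3)) = -27*(36 + 2*(-3)/5) = -27*(36 + 2*(-3)*(⅕)) = -27*(36 - 6/5) = -27*174/5 = -4698/5 ≈ -939.60)
-3043 + T = -3043 - 4698/5 = -19913/5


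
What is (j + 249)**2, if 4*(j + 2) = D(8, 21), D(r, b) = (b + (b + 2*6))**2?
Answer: 952576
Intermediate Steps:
D(r, b) = (12 + 2*b)**2 (D(r, b) = (b + (b + 12))**2 = (b + (12 + b))**2 = (12 + 2*b)**2)
j = 727 (j = -2 + (4*(6 + 21)**2)/4 = -2 + (4*27**2)/4 = -2 + (4*729)/4 = -2 + (1/4)*2916 = -2 + 729 = 727)
(j + 249)**2 = (727 + 249)**2 = 976**2 = 952576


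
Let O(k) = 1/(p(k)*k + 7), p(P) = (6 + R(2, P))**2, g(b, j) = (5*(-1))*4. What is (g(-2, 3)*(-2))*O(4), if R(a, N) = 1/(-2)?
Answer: 5/16 ≈ 0.31250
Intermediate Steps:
R(a, N) = -1/2
g(b, j) = -20 (g(b, j) = -5*4 = -20)
p(P) = 121/4 (p(P) = (6 - 1/2)**2 = (11/2)**2 = 121/4)
O(k) = 1/(7 + 121*k/4) (O(k) = 1/(121*k/4 + 7) = 1/(7 + 121*k/4))
(g(-2, 3)*(-2))*O(4) = (-20*(-2))*(4/(28 + 121*4)) = 40*(4/(28 + 484)) = 40*(4/512) = 40*(4*(1/512)) = 40*(1/128) = 5/16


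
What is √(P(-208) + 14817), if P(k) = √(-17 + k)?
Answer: √(14817 + 15*I) ≈ 121.73 + 0.0616*I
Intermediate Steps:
√(P(-208) + 14817) = √(√(-17 - 208) + 14817) = √(√(-225) + 14817) = √(15*I + 14817) = √(14817 + 15*I)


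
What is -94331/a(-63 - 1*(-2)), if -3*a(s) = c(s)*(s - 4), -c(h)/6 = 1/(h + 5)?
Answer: -2641268/65 ≈ -40635.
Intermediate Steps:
c(h) = -6/(5 + h) (c(h) = -6/(h + 5) = -6/(5 + h))
a(s) = 2*(-4 + s)/(5 + s) (a(s) = -(-6/(5 + s))*(s - 4)/3 = -(-6/(5 + s))*(-4 + s)/3 = -(-2)*(-4 + s)/(5 + s) = 2*(-4 + s)/(5 + s))
-94331/a(-63 - 1*(-2)) = -94331*(5 + (-63 - 1*(-2)))/(2*(-4 + (-63 - 1*(-2)))) = -94331*(5 + (-63 + 2))/(2*(-4 + (-63 + 2))) = -94331*(5 - 61)/(2*(-4 - 61)) = -94331/(2*(-65)/(-56)) = -94331/(2*(-1/56)*(-65)) = -94331/65/28 = -94331*28/65 = -2641268/65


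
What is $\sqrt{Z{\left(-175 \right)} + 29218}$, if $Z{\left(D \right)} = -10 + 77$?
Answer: $\sqrt{29285} \approx 171.13$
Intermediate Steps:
$Z{\left(D \right)} = 67$
$\sqrt{Z{\left(-175 \right)} + 29218} = \sqrt{67 + 29218} = \sqrt{29285}$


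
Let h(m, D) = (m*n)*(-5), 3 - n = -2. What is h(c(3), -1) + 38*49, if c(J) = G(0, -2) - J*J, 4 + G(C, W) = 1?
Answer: 2162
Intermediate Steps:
G(C, W) = -3 (G(C, W) = -4 + 1 = -3)
n = 5 (n = 3 - 1*(-2) = 3 + 2 = 5)
c(J) = -3 - J**2 (c(J) = -3 - J*J = -3 - J**2)
h(m, D) = -25*m (h(m, D) = (m*5)*(-5) = (5*m)*(-5) = -25*m)
h(c(3), -1) + 38*49 = -25*(-3 - 1*3**2) + 38*49 = -25*(-3 - 1*9) + 1862 = -25*(-3 - 9) + 1862 = -25*(-12) + 1862 = 300 + 1862 = 2162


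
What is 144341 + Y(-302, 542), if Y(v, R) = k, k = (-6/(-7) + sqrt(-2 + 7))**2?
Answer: 7072990/49 + 12*sqrt(5)/7 ≈ 1.4435e+5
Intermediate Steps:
k = (6/7 + sqrt(5))**2 (k = (-6*(-1/7) + sqrt(5))**2 = (6/7 + sqrt(5))**2 ≈ 9.5679)
Y(v, R) = 281/49 + 12*sqrt(5)/7
144341 + Y(-302, 542) = 144341 + (281/49 + 12*sqrt(5)/7) = 7072990/49 + 12*sqrt(5)/7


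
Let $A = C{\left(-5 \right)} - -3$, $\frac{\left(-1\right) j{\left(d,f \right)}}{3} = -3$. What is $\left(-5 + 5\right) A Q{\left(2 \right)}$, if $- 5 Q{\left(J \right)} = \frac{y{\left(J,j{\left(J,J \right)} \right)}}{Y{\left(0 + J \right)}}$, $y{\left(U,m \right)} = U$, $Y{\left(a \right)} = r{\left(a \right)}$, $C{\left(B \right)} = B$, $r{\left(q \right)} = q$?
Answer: $0$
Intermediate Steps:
$j{\left(d,f \right)} = 9$ ($j{\left(d,f \right)} = \left(-3\right) \left(-3\right) = 9$)
$Y{\left(a \right)} = a$
$A = -2$ ($A = -5 - -3 = -5 + 3 = -2$)
$Q{\left(J \right)} = - \frac{1}{5}$ ($Q{\left(J \right)} = - \frac{J \frac{1}{0 + J}}{5} = - \frac{J \frac{1}{J}}{5} = \left(- \frac{1}{5}\right) 1 = - \frac{1}{5}$)
$\left(-5 + 5\right) A Q{\left(2 \right)} = \left(-5 + 5\right) \left(-2\right) \left(- \frac{1}{5}\right) = 0 \left(-2\right) \left(- \frac{1}{5}\right) = 0 \left(- \frac{1}{5}\right) = 0$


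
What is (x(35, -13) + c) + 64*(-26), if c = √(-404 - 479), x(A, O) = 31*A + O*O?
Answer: -410 + I*√883 ≈ -410.0 + 29.715*I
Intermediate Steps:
x(A, O) = O² + 31*A (x(A, O) = 31*A + O² = O² + 31*A)
c = I*√883 (c = √(-883) = I*√883 ≈ 29.715*I)
(x(35, -13) + c) + 64*(-26) = (((-13)² + 31*35) + I*√883) + 64*(-26) = ((169 + 1085) + I*√883) - 1664 = (1254 + I*√883) - 1664 = -410 + I*√883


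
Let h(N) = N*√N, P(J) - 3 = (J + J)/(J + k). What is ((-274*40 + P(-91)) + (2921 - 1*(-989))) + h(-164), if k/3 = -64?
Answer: -1994119/283 - 328*I*√41 ≈ -7046.4 - 2100.2*I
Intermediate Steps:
k = -192 (k = 3*(-64) = -192)
P(J) = 3 + 2*J/(-192 + J) (P(J) = 3 + (J + J)/(J - 192) = 3 + (2*J)/(-192 + J) = 3 + 2*J/(-192 + J))
h(N) = N^(3/2)
((-274*40 + P(-91)) + (2921 - 1*(-989))) + h(-164) = ((-274*40 + (-576 + 5*(-91))/(-192 - 91)) + (2921 - 1*(-989))) + (-164)^(3/2) = ((-10960 + (-576 - 455)/(-283)) + (2921 + 989)) - 328*I*√41 = ((-10960 - 1/283*(-1031)) + 3910) - 328*I*√41 = ((-10960 + 1031/283) + 3910) - 328*I*√41 = (-3100649/283 + 3910) - 328*I*√41 = -1994119/283 - 328*I*√41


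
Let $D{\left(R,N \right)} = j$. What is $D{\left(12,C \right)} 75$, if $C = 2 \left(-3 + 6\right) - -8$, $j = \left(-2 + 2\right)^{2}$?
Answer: $0$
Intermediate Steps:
$j = 0$ ($j = 0^{2} = 0$)
$C = 14$ ($C = 2 \cdot 3 + 8 = 6 + 8 = 14$)
$D{\left(R,N \right)} = 0$
$D{\left(12,C \right)} 75 = 0 \cdot 75 = 0$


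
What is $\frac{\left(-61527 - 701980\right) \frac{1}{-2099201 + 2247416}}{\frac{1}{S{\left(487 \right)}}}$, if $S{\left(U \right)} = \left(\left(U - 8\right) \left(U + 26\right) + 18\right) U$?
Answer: $- \frac{6091656633147}{9881} \approx -6.165 \cdot 10^{8}$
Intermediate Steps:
$S{\left(U \right)} = U \left(18 + \left(-8 + U\right) \left(26 + U\right)\right)$ ($S{\left(U \right)} = \left(\left(-8 + U\right) \left(26 + U\right) + 18\right) U = \left(18 + \left(-8 + U\right) \left(26 + U\right)\right) U = U \left(18 + \left(-8 + U\right) \left(26 + U\right)\right)$)
$\frac{\left(-61527 - 701980\right) \frac{1}{-2099201 + 2247416}}{\frac{1}{S{\left(487 \right)}}} = \frac{\left(-61527 - 701980\right) \frac{1}{-2099201 + 2247416}}{\frac{1}{487 \left(-190 + 487^{2} + 18 \cdot 487\right)}} = \frac{\left(-763507\right) \frac{1}{148215}}{\frac{1}{487 \left(-190 + 237169 + 8766\right)}} = \frac{\left(-763507\right) \frac{1}{148215}}{\frac{1}{487 \cdot 245745}} = - \frac{763507}{148215 \cdot \frac{1}{119677815}} = - \frac{763507 \frac{1}{\frac{1}{119677815}}}{148215} = \left(- \frac{763507}{148215}\right) 119677815 = - \frac{6091656633147}{9881}$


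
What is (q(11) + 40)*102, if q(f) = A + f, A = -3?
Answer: 4896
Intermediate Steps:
q(f) = -3 + f
(q(11) + 40)*102 = ((-3 + 11) + 40)*102 = (8 + 40)*102 = 48*102 = 4896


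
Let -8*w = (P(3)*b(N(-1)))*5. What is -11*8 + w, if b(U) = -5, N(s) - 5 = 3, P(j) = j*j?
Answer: -479/8 ≈ -59.875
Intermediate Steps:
P(j) = j²
N(s) = 8 (N(s) = 5 + 3 = 8)
w = 225/8 (w = -3²*(-5)*5/8 = -9*(-5)*5/8 = -(-45)*5/8 = -⅛*(-225) = 225/8 ≈ 28.125)
-11*8 + w = -11*8 + 225/8 = -88 + 225/8 = -479/8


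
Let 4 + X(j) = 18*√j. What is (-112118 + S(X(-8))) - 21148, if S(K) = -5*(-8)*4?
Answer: -133106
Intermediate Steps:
X(j) = -4 + 18*√j
S(K) = 160 (S(K) = 40*4 = 160)
(-112118 + S(X(-8))) - 21148 = (-112118 + 160) - 21148 = -111958 - 21148 = -133106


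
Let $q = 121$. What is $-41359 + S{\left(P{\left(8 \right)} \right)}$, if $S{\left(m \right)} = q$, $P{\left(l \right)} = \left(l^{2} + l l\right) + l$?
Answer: $-41238$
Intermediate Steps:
$P{\left(l \right)} = l + 2 l^{2}$ ($P{\left(l \right)} = \left(l^{2} + l^{2}\right) + l = 2 l^{2} + l = l + 2 l^{2}$)
$S{\left(m \right)} = 121$
$-41359 + S{\left(P{\left(8 \right)} \right)} = -41359 + 121 = -41238$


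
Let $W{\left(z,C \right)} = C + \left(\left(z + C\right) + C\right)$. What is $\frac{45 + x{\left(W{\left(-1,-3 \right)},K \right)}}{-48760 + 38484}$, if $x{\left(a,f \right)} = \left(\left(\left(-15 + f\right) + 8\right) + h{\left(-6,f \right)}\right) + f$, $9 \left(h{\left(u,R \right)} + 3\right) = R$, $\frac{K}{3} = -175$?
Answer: $\frac{115}{1101} \approx 0.10445$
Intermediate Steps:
$K = -525$ ($K = 3 \left(-175\right) = -525$)
$h{\left(u,R \right)} = -3 + \frac{R}{9}$
$W{\left(z,C \right)} = z + 3 C$ ($W{\left(z,C \right)} = C + \left(\left(C + z\right) + C\right) = C + \left(z + 2 C\right) = z + 3 C$)
$x{\left(a,f \right)} = -10 + \frac{19 f}{9}$ ($x{\left(a,f \right)} = \left(\left(\left(-15 + f\right) + 8\right) + \left(-3 + \frac{f}{9}\right)\right) + f = \left(\left(-7 + f\right) + \left(-3 + \frac{f}{9}\right)\right) + f = \left(-10 + \frac{10 f}{9}\right) + f = -10 + \frac{19 f}{9}$)
$\frac{45 + x{\left(W{\left(-1,-3 \right)},K \right)}}{-48760 + 38484} = \frac{45 + \left(-10 + \frac{19}{9} \left(-525\right)\right)}{-48760 + 38484} = \frac{45 - \frac{3355}{3}}{-10276} = \left(45 - \frac{3355}{3}\right) \left(- \frac{1}{10276}\right) = \left(- \frac{3220}{3}\right) \left(- \frac{1}{10276}\right) = \frac{115}{1101}$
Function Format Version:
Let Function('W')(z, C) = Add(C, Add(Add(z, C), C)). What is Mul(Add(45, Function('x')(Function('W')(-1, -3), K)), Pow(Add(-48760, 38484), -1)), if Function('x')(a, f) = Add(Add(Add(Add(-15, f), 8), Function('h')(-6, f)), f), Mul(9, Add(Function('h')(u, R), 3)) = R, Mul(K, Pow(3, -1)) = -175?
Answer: Rational(115, 1101) ≈ 0.10445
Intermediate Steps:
K = -525 (K = Mul(3, -175) = -525)
Function('h')(u, R) = Add(-3, Mul(Rational(1, 9), R))
Function('W')(z, C) = Add(z, Mul(3, C)) (Function('W')(z, C) = Add(C, Add(Add(C, z), C)) = Add(C, Add(z, Mul(2, C))) = Add(z, Mul(3, C)))
Function('x')(a, f) = Add(-10, Mul(Rational(19, 9), f)) (Function('x')(a, f) = Add(Add(Add(Add(-15, f), 8), Add(-3, Mul(Rational(1, 9), f))), f) = Add(Add(Add(-7, f), Add(-3, Mul(Rational(1, 9), f))), f) = Add(Add(-10, Mul(Rational(10, 9), f)), f) = Add(-10, Mul(Rational(19, 9), f)))
Mul(Add(45, Function('x')(Function('W')(-1, -3), K)), Pow(Add(-48760, 38484), -1)) = Mul(Add(45, Add(-10, Mul(Rational(19, 9), -525))), Pow(Add(-48760, 38484), -1)) = Mul(Add(45, Add(-10, Rational(-3325, 3))), Pow(-10276, -1)) = Mul(Add(45, Rational(-3355, 3)), Rational(-1, 10276)) = Mul(Rational(-3220, 3), Rational(-1, 10276)) = Rational(115, 1101)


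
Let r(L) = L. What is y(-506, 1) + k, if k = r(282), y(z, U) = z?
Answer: -224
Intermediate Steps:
k = 282
y(-506, 1) + k = -506 + 282 = -224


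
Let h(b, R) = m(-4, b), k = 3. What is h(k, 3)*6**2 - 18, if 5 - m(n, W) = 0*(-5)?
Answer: 162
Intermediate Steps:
m(n, W) = 5 (m(n, W) = 5 - 0*(-5) = 5 - 1*0 = 5 + 0 = 5)
h(b, R) = 5
h(k, 3)*6**2 - 18 = 5*6**2 - 18 = 5*36 - 18 = 180 - 18 = 162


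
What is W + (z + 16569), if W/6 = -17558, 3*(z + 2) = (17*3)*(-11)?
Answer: -88968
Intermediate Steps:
z = -189 (z = -2 + ((17*3)*(-11))/3 = -2 + (51*(-11))/3 = -2 + (1/3)*(-561) = -2 - 187 = -189)
W = -105348 (W = 6*(-17558) = -105348)
W + (z + 16569) = -105348 + (-189 + 16569) = -105348 + 16380 = -88968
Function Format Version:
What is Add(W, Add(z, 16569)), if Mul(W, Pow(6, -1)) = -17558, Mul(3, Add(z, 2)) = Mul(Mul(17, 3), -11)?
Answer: -88968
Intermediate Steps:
z = -189 (z = Add(-2, Mul(Rational(1, 3), Mul(Mul(17, 3), -11))) = Add(-2, Mul(Rational(1, 3), Mul(51, -11))) = Add(-2, Mul(Rational(1, 3), -561)) = Add(-2, -187) = -189)
W = -105348 (W = Mul(6, -17558) = -105348)
Add(W, Add(z, 16569)) = Add(-105348, Add(-189, 16569)) = Add(-105348, 16380) = -88968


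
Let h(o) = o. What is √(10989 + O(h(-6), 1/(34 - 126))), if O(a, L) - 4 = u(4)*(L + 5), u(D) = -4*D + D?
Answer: √5783626/23 ≈ 104.56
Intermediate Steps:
u(D) = -3*D
O(a, L) = -56 - 12*L (O(a, L) = 4 + (-3*4)*(L + 5) = 4 - 12*(5 + L) = 4 + (-60 - 12*L) = -56 - 12*L)
√(10989 + O(h(-6), 1/(34 - 126))) = √(10989 + (-56 - 12/(34 - 126))) = √(10989 + (-56 - 12/(-92))) = √(10989 + (-56 - 12*(-1/92))) = √(10989 + (-56 + 3/23)) = √(10989 - 1285/23) = √(251462/23) = √5783626/23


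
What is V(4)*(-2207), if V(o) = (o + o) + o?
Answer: -26484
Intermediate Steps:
V(o) = 3*o (V(o) = 2*o + o = 3*o)
V(4)*(-2207) = (3*4)*(-2207) = 12*(-2207) = -26484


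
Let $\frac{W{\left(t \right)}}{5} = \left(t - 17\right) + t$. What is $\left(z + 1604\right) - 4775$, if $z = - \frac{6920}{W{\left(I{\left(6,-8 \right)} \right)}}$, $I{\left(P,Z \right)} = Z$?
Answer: $- \frac{103259}{33} \approx -3129.1$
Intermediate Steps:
$W{\left(t \right)} = -85 + 10 t$ ($W{\left(t \right)} = 5 \left(\left(t - 17\right) + t\right) = 5 \left(\left(-17 + t\right) + t\right) = 5 \left(-17 + 2 t\right) = -85 + 10 t$)
$z = \frac{1384}{33}$ ($z = - \frac{6920}{-85 + 10 \left(-8\right)} = - \frac{6920}{-85 - 80} = - \frac{6920}{-165} = \left(-6920\right) \left(- \frac{1}{165}\right) = \frac{1384}{33} \approx 41.939$)
$\left(z + 1604\right) - 4775 = \left(\frac{1384}{33} + 1604\right) - 4775 = \frac{54316}{33} - 4775 = - \frac{103259}{33}$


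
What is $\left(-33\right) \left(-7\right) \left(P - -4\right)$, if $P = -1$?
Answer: $693$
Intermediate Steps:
$\left(-33\right) \left(-7\right) \left(P - -4\right) = \left(-33\right) \left(-7\right) \left(-1 - -4\right) = 231 \left(-1 + 4\right) = 231 \cdot 3 = 693$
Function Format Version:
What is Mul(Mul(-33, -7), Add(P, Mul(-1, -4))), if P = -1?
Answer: 693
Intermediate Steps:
Mul(Mul(-33, -7), Add(P, Mul(-1, -4))) = Mul(Mul(-33, -7), Add(-1, Mul(-1, -4))) = Mul(231, Add(-1, 4)) = Mul(231, 3) = 693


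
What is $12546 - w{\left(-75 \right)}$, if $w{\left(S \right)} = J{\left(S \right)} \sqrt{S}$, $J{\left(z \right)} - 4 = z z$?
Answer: $12546 - 28145 i \sqrt{3} \approx 12546.0 - 48749.0 i$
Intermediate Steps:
$J{\left(z \right)} = 4 + z^{2}$ ($J{\left(z \right)} = 4 + z z = 4 + z^{2}$)
$w{\left(S \right)} = \sqrt{S} \left(4 + S^{2}\right)$ ($w{\left(S \right)} = \left(4 + S^{2}\right) \sqrt{S} = \sqrt{S} \left(4 + S^{2}\right)$)
$12546 - w{\left(-75 \right)} = 12546 - \sqrt{-75} \left(4 + \left(-75\right)^{2}\right) = 12546 - 5 i \sqrt{3} \left(4 + 5625\right) = 12546 - 5 i \sqrt{3} \cdot 5629 = 12546 - 28145 i \sqrt{3}$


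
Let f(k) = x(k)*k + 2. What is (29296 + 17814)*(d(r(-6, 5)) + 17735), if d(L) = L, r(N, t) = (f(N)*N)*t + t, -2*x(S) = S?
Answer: 858344200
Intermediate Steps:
x(S) = -S/2
f(k) = 2 - k**2/2 (f(k) = (-k/2)*k + 2 = -k**2/2 + 2 = 2 - k**2/2)
r(N, t) = t + N*t*(2 - N**2/2) (r(N, t) = ((2 - N**2/2)*N)*t + t = (N*(2 - N**2/2))*t + t = N*t*(2 - N**2/2) + t = t + N*t*(2 - N**2/2))
(29296 + 17814)*(d(r(-6, 5)) + 17735) = (29296 + 17814)*((1/2)*5*(2 - 6*(4 - 1*(-6)**2)) + 17735) = 47110*((1/2)*5*(2 - 6*(4 - 1*36)) + 17735) = 47110*((1/2)*5*(2 - 6*(4 - 36)) + 17735) = 47110*((1/2)*5*(2 - 6*(-32)) + 17735) = 47110*((1/2)*5*(2 + 192) + 17735) = 47110*((1/2)*5*194 + 17735) = 47110*(485 + 17735) = 47110*18220 = 858344200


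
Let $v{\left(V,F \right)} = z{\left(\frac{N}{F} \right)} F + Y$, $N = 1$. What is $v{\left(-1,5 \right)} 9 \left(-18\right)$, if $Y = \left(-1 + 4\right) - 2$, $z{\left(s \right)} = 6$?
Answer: $-5022$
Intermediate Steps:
$Y = 1$ ($Y = 3 - 2 = 1$)
$v{\left(V,F \right)} = 1 + 6 F$ ($v{\left(V,F \right)} = 6 F + 1 = 1 + 6 F$)
$v{\left(-1,5 \right)} 9 \left(-18\right) = \left(1 + 6 \cdot 5\right) 9 \left(-18\right) = \left(1 + 30\right) 9 \left(-18\right) = 31 \cdot 9 \left(-18\right) = 279 \left(-18\right) = -5022$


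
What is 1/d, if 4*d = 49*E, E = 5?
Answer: 4/245 ≈ 0.016327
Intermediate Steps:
d = 245/4 (d = (49*5)/4 = (¼)*245 = 245/4 ≈ 61.250)
1/d = 1/(245/4) = 4/245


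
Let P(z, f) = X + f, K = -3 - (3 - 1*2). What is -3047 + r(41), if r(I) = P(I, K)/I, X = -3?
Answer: -124934/41 ≈ -3047.2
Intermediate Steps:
K = -4 (K = -3 - (3 - 2) = -3 - 1*1 = -3 - 1 = -4)
P(z, f) = -3 + f
r(I) = -7/I (r(I) = (-3 - 4)/I = -7/I)
-3047 + r(41) = -3047 - 7/41 = -124934/41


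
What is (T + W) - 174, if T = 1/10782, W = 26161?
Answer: 280191835/10782 ≈ 25987.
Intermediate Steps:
T = 1/10782 ≈ 9.2747e-5
(T + W) - 174 = (1/10782 + 26161) - 174 = 282067903/10782 - 174 = 280191835/10782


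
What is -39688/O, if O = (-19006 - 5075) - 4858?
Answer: 39688/28939 ≈ 1.3714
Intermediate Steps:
O = -28939 (O = -24081 - 4858 = -28939)
-39688/O = -39688/(-28939) = -39688*(-1/28939) = 39688/28939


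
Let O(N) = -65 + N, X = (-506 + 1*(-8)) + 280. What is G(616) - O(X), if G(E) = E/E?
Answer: 300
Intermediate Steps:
G(E) = 1
X = -234 (X = (-506 - 8) + 280 = -514 + 280 = -234)
G(616) - O(X) = 1 - (-65 - 234) = 1 - 1*(-299) = 1 + 299 = 300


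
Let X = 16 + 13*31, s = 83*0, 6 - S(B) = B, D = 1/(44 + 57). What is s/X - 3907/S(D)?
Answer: -394607/605 ≈ -652.24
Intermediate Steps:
D = 1/101 ≈ 0.0099010
S(B) = 6 - B
s = 0
X = 419 (X = 16 + 403 = 419)
s/X - 3907/S(D) = 0/419 - 3907/(6 - 1*1/101) = 0*(1/419) - 3907/(6 - 1/101) = 0 - 3907/605/101 = 0 - 3907*101/605 = 0 - 394607/605 = -394607/605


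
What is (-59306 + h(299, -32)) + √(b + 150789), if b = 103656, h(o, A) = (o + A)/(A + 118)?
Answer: -5100049/86 + √254445 ≈ -58799.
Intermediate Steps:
h(o, A) = (A + o)/(118 + A)
(-59306 + h(299, -32)) + √(b + 150789) = (-59306 + (-32 + 299)/(118 - 32)) + √(103656 + 150789) = (-59306 + 267/86) + √254445 = -5100049/86 + √254445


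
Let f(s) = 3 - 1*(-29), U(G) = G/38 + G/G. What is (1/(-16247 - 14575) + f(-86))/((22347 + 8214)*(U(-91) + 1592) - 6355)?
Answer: 18739757/28463454835563 ≈ 6.5838e-7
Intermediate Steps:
U(G) = 1 + G/38 (U(G) = G*(1/38) + 1 = G/38 + 1 = 1 + G/38)
f(s) = 32 (f(s) = 3 + 29 = 32)
(1/(-16247 - 14575) + f(-86))/((22347 + 8214)*(U(-91) + 1592) - 6355) = (1/(-16247 - 14575) + 32)/((22347 + 8214)*((1 + (1/38)*(-91)) + 1592) - 6355) = (1/(-30822) + 32)/(30561*((1 - 91/38) + 1592) - 6355) = (-1/30822 + 32)/(30561*(-53/38 + 1592) - 6355) = 986303/(30822*(30561*(60443/38) - 6355)) = 986303/(30822*(1847198523/38 - 6355)) = 986303/(30822*(1846957033/38)) = (986303/30822)*(38/1846957033) = 18739757/28463454835563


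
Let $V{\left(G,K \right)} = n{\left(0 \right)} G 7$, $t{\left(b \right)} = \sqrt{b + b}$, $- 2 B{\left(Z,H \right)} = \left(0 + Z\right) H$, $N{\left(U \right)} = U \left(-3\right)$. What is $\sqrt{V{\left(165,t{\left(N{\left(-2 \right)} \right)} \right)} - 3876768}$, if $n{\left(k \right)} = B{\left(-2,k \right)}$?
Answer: $12 i \sqrt{26922} \approx 1969.0 i$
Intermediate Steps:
$N{\left(U \right)} = - 3 U$
$B{\left(Z,H \right)} = - \frac{H Z}{2}$ ($B{\left(Z,H \right)} = - \frac{\left(0 + Z\right) H}{2} = - \frac{Z H}{2} = - \frac{H Z}{2}$)
$n{\left(k \right)} = k$ ($n{\left(k \right)} = \left(- \frac{1}{2}\right) k \left(-2\right) = k$)
$t{\left(b \right)} = \sqrt{2} \sqrt{b}$ ($t{\left(b \right)} = \sqrt{2 b} = \sqrt{2} \sqrt{b}$)
$V{\left(G,K \right)} = 0$ ($V{\left(G,K \right)} = 0 G 7 = 0 \cdot 7 G = 0$)
$\sqrt{V{\left(165,t{\left(N{\left(-2 \right)} \right)} \right)} - 3876768} = \sqrt{0 - 3876768} = \sqrt{-3876768} = 12 i \sqrt{26922}$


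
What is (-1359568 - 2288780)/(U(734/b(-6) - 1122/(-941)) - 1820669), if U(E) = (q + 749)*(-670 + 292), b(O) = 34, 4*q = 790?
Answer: 1824174/1089223 ≈ 1.6747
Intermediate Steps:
q = 395/2 (q = (1/4)*790 = 395/2 ≈ 197.50)
U(E) = -357777 (U(E) = (395/2 + 749)*(-670 + 292) = (1893/2)*(-378) = -357777)
(-1359568 - 2288780)/(U(734/b(-6) - 1122/(-941)) - 1820669) = (-1359568 - 2288780)/(-357777 - 1820669) = -3648348/(-2178446) = -3648348*(-1/2178446) = 1824174/1089223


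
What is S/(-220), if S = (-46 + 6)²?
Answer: -80/11 ≈ -7.2727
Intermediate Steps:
S = 1600 (S = (-40)² = 1600)
S/(-220) = 1600/(-220) = 1600*(-1/220) = -80/11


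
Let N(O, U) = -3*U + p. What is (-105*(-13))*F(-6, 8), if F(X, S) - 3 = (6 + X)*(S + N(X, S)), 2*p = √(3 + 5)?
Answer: 4095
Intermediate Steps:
p = √2 (p = √(3 + 5)/2 = √8/2 = (2*√2)/2 = √2 ≈ 1.4142)
N(O, U) = √2 - 3*U (N(O, U) = -3*U + √2 = √2 - 3*U)
F(X, S) = 3 + (6 + X)*(√2 - 2*S) (F(X, S) = 3 + (6 + X)*(S + (√2 - 3*S)) = 3 + (6 + X)*(√2 - 2*S))
(-105*(-13))*F(-6, 8) = (-105*(-13))*(3 - 12*8 + 6*√2 - 6*√2 - 2*8*(-6)) = 1365*(3 - 96 + 6*√2 - 6*√2 + 96) = 1365*3 = 4095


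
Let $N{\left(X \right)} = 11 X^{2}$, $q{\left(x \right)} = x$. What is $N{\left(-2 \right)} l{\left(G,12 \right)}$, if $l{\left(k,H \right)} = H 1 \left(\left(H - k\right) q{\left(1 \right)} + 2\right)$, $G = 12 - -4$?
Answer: $-1056$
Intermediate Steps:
$G = 16$ ($G = 12 + 4 = 16$)
$l{\left(k,H \right)} = H \left(2 + H - k\right)$ ($l{\left(k,H \right)} = H 1 \left(\left(H - k\right) 1 + 2\right) = H \left(\left(H - k\right) + 2\right) = H \left(2 + H - k\right)$)
$N{\left(-2 \right)} l{\left(G,12 \right)} = 11 \left(-2\right)^{2} \cdot 12 \left(2 + 12 - 16\right) = 11 \cdot 4 \cdot 12 \left(2 + 12 - 16\right) = 44 \cdot 12 \left(-2\right) = 44 \left(-24\right) = -1056$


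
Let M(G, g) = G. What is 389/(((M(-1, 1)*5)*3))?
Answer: -389/15 ≈ -25.933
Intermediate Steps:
389/(((M(-1, 1)*5)*3)) = 389/((-1*5*3)) = 389/((-5*3)) = 389/(-15) = 389*(-1/15) = -389/15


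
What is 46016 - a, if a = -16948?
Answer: 62964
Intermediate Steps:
46016 - a = 46016 - 1*(-16948) = 46016 + 16948 = 62964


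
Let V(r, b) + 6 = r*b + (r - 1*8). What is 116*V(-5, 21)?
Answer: -14384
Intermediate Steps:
V(r, b) = -14 + r + b*r (V(r, b) = -6 + (r*b + (r - 1*8)) = -6 + (b*r + (r - 8)) = -6 + (b*r + (-8 + r)) = -6 + (-8 + r + b*r) = -14 + r + b*r)
116*V(-5, 21) = 116*(-14 - 5 + 21*(-5)) = 116*(-14 - 5 - 105) = 116*(-124) = -14384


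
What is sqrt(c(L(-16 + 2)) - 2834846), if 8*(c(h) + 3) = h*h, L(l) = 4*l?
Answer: I*sqrt(2834457) ≈ 1683.6*I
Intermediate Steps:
c(h) = -3 + h**2/8 (c(h) = -3 + (h*h)/8 = -3 + h**2/8)
sqrt(c(L(-16 + 2)) - 2834846) = sqrt((-3 + (4*(-16 + 2))**2/8) - 2834846) = sqrt((-3 + (4*(-14))**2/8) - 2834846) = sqrt((-3 + (1/8)*(-56)**2) - 2834846) = sqrt((-3 + (1/8)*3136) - 2834846) = sqrt((-3 + 392) - 2834846) = sqrt(389 - 2834846) = sqrt(-2834457) = I*sqrt(2834457)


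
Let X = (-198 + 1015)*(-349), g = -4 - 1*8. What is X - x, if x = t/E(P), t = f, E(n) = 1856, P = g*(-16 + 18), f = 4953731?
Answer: -534160579/1856 ≈ -2.8780e+5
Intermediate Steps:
g = -12 (g = -4 - 8 = -12)
P = -24 (P = -12*(-16 + 18) = -12*2 = -24)
t = 4953731
X = -285133 (X = 817*(-349) = -285133)
x = 4953731/1856 ≈ 2669.0
X - x = -285133 - 1*4953731/1856 = -285133 - 4953731/1856 = -534160579/1856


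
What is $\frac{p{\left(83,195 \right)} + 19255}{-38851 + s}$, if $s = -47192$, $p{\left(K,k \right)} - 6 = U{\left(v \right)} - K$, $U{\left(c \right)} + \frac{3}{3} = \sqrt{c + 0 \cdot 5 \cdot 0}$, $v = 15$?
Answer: $- \frac{19177}{86043} - \frac{\sqrt{15}}{86043} \approx -0.22292$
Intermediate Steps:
$U{\left(c \right)} = -1 + \sqrt{c}$ ($U{\left(c \right)} = -1 + \sqrt{c + 0 \cdot 5 \cdot 0} = -1 + \sqrt{c + 0 \cdot 0} = -1 + \sqrt{c + 0} = -1 + \sqrt{c}$)
$p{\left(K,k \right)} = 5 + \sqrt{15} - K$ ($p{\left(K,k \right)} = 6 - \left(1 + K - \sqrt{15}\right) = 5 + \sqrt{15} - K$)
$\frac{p{\left(83,195 \right)} + 19255}{-38851 + s} = \frac{\left(5 + \sqrt{15} - 83\right) + 19255}{-38851 - 47192} = \frac{\left(5 + \sqrt{15} - 83\right) + 19255}{-86043} = \left(\left(-78 + \sqrt{15}\right) + 19255\right) \left(- \frac{1}{86043}\right) = \left(19177 + \sqrt{15}\right) \left(- \frac{1}{86043}\right) = - \frac{19177}{86043} - \frac{\sqrt{15}}{86043}$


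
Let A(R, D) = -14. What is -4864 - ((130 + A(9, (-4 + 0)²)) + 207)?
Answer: -5187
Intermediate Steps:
-4864 - ((130 + A(9, (-4 + 0)²)) + 207) = -4864 - ((130 - 14) + 207) = -4864 - (116 + 207) = -4864 - 1*323 = -4864 - 323 = -5187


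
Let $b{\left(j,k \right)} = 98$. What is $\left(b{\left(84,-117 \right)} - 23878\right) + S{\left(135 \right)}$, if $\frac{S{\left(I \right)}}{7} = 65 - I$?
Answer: $-24270$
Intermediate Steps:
$S{\left(I \right)} = 455 - 7 I$ ($S{\left(I \right)} = 7 \left(65 - I\right) = 455 - 7 I$)
$\left(b{\left(84,-117 \right)} - 23878\right) + S{\left(135 \right)} = \left(98 - 23878\right) + \left(455 - 945\right) = -23780 + \left(455 - 945\right) = -23780 - 490 = -24270$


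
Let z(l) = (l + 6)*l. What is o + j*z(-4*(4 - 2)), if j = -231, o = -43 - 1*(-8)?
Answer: -3731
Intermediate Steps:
o = -35 (o = -43 + 8 = -35)
z(l) = l*(6 + l) (z(l) = (6 + l)*l = l*(6 + l))
o + j*z(-4*(4 - 2)) = -35 - 231*(-4*(4 - 2))*(6 - 4*(4 - 2)) = -35 - 231*(-4*2)*(6 - 4*2) = -35 - (-1848)*(6 - 8) = -35 - (-1848)*(-2) = -35 - 231*16 = -35 - 3696 = -3731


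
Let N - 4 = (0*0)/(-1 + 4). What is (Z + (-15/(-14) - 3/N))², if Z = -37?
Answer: 1054729/784 ≈ 1345.3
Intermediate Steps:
N = 4 (N = 4 + (0*0)/(-1 + 4) = 4 + 0/3 = 4 + (⅓)*0 = 4 + 0 = 4)
(Z + (-15/(-14) - 3/N))² = (-37 + (-15/(-14) - 3/4))² = (-37 + (-15*(-1/14) - 3*¼))² = (-37 + (15/14 - ¾))² = (-37 + 9/28)² = (-1027/28)² = 1054729/784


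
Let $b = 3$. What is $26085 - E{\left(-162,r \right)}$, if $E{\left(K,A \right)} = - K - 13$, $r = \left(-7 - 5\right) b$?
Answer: $25936$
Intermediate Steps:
$r = -36$ ($r = \left(-7 - 5\right) 3 = \left(-12\right) 3 = -36$)
$E{\left(K,A \right)} = -13 - K$
$26085 - E{\left(-162,r \right)} = 26085 - \left(-13 - -162\right) = 26085 - \left(-13 + 162\right) = 26085 - 149 = 25936$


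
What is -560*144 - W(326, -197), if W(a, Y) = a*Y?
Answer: -16418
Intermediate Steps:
W(a, Y) = Y*a
-560*144 - W(326, -197) = -560*144 - (-197)*326 = -80640 - 1*(-64222) = -80640 + 64222 = -16418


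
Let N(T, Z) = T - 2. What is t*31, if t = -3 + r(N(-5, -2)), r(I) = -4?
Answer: -217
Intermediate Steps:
N(T, Z) = -2 + T
t = -7 (t = -3 - 4 = -7)
t*31 = -7*31 = -217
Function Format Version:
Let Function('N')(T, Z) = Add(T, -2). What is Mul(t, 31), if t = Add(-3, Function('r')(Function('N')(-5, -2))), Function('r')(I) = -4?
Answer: -217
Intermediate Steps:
Function('N')(T, Z) = Add(-2, T)
t = -7 (t = Add(-3, -4) = -7)
Mul(t, 31) = Mul(-7, 31) = -217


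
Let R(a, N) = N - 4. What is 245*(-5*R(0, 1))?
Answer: 3675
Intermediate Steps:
R(a, N) = -4 + N
245*(-5*R(0, 1)) = 245*(-5*(-4 + 1)) = 245*(-5*(-3)) = 245*15 = 3675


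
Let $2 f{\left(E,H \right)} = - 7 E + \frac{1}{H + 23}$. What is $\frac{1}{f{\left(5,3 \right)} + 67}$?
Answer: $\frac{52}{2575} \approx 0.020194$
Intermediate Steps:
$f{\left(E,H \right)} = \frac{1}{2 \left(23 + H\right)} - \frac{7 E}{2}$ ($f{\left(E,H \right)} = \frac{- 7 E + \frac{1}{H + 23}}{2} = \frac{- 7 E + \frac{1}{23 + H}}{2} = \frac{\frac{1}{23 + H} - 7 E}{2} = \frac{1}{2 \left(23 + H\right)} - \frac{7 E}{2}$)
$\frac{1}{f{\left(5,3 \right)} + 67} = \frac{1}{\frac{1 - 805 - 35 \cdot 3}{2 \left(23 + 3\right)} + 67} = \frac{1}{\frac{1 - 805 - 105}{2 \cdot 26} + 67} = \frac{1}{\frac{1}{2} \cdot \frac{1}{26} \left(-909\right) + 67} = \frac{1}{- \frac{909}{52} + 67} = \frac{1}{\frac{2575}{52}} = \frac{52}{2575}$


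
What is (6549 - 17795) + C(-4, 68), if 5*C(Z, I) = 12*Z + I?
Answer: -11242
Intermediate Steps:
C(Z, I) = I/5 + 12*Z/5 (C(Z, I) = (12*Z + I)/5 = (I + 12*Z)/5 = I/5 + 12*Z/5)
(6549 - 17795) + C(-4, 68) = (6549 - 17795) + ((⅕)*68 + (12/5)*(-4)) = -11246 + (68/5 - 48/5) = -11246 + 4 = -11242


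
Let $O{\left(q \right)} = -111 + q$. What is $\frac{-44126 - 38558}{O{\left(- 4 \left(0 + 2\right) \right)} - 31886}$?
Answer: $\frac{82684}{32005} \approx 2.5835$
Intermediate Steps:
$\frac{-44126 - 38558}{O{\left(- 4 \left(0 + 2\right) \right)} - 31886} = \frac{-44126 - 38558}{\left(-111 - 4 \left(0 + 2\right)\right) - 31886} = - \frac{82684}{\left(-111 - 8\right) - 31886} = - \frac{82684}{-119 - 31886} = - \frac{82684}{-32005} = \left(-82684\right) \left(- \frac{1}{32005}\right) = \frac{82684}{32005}$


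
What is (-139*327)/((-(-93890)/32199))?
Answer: -1463541147/93890 ≈ -15588.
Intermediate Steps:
(-139*327)/((-(-93890)/32199)) = -45453/((-(-93890)/32199)) = -45453/((-1*(-93890/32199))) = -45453/93890/32199 = -45453*32199/93890 = -1463541147/93890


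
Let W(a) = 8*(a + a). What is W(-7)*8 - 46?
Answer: -942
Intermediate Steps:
W(a) = 16*a (W(a) = 8*(2*a) = 16*a)
W(-7)*8 - 46 = (16*(-7))*8 - 46 = -112*8 - 46 = -896 - 46 = -942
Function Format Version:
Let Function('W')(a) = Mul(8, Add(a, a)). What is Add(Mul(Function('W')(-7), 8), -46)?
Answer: -942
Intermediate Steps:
Function('W')(a) = Mul(16, a) (Function('W')(a) = Mul(8, Mul(2, a)) = Mul(16, a))
Add(Mul(Function('W')(-7), 8), -46) = Add(Mul(Mul(16, -7), 8), -46) = Add(Mul(-112, 8), -46) = Add(-896, -46) = -942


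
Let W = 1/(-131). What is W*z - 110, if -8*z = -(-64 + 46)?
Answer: -57631/524 ≈ -109.98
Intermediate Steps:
W = -1/131 ≈ -0.0076336
z = -9/4 (z = -(-1)*(-64 + 46)/8 = -(-1)*(-18)/8 = -⅛*18 = -9/4 ≈ -2.2500)
W*z - 110 = -1/131*(-9/4) - 110 = 9/524 - 110 = -57631/524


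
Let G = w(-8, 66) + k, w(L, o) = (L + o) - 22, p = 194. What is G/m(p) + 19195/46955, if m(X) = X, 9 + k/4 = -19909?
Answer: -373558455/910927 ≈ -410.09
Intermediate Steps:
k = -79672 (k = -36 + 4*(-19909) = -36 - 79636 = -79672)
w(L, o) = -22 + L + o
G = -79636 (G = (-22 - 8 + 66) - 79672 = 36 - 79672 = -79636)
G/m(p) + 19195/46955 = -79636/194 + 19195/46955 = -79636*1/194 + 19195*(1/46955) = -39818/97 + 3839/9391 = -373558455/910927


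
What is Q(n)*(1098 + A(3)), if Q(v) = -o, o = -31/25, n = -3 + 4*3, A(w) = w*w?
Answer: 34317/25 ≈ 1372.7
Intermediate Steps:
A(w) = w²
n = 9 (n = -3 + 12 = 9)
o = -31/25 (o = -31*1/25 = -31/25 ≈ -1.2400)
Q(v) = 31/25 (Q(v) = -1*(-31/25) = 31/25)
Q(n)*(1098 + A(3)) = 31*(1098 + 3²)/25 = 31*(1098 + 9)/25 = (31/25)*1107 = 34317/25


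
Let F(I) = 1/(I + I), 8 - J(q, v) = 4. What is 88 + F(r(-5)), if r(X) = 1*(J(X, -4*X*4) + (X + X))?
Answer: 1055/12 ≈ 87.917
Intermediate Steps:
J(q, v) = 4 (J(q, v) = 8 - 1*4 = 8 - 4 = 4)
r(X) = 4 + 2*X (r(X) = 1*(4 + (X + X)) = 1*(4 + 2*X) = 4 + 2*X)
F(I) = 1/(2*I)
88 + F(r(-5)) = 88 + 1/(2*(4 + 2*(-5))) = 88 + 1/(2*(4 - 10)) = 88 + (1/2)/(-6) = 88 + (1/2)*(-1/6) = 88 - 1/12 = 1055/12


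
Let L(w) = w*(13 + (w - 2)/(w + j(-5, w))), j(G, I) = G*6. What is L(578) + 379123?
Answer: 53052501/137 ≈ 3.8724e+5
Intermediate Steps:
j(G, I) = 6*G
L(w) = w*(13 + (-2 + w)/(-30 + w)) (L(w) = w*(13 + (w - 2)/(w + 6*(-5))) = w*(13 + (-2 + w)/(w - 30)) = w*(13 + (-2 + w)/(-30 + w)))
L(578) + 379123 = 14*578*(-28 + 578)/(-30 + 578) + 379123 = 14*578*550/548 + 379123 = 14*578*(1/548)*550 + 379123 = 1112650/137 + 379123 = 53052501/137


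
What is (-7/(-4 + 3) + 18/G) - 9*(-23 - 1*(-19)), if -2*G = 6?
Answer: 37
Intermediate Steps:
G = -3 (G = -½*6 = -3)
(-7/(-4 + 3) + 18/G) - 9*(-23 - 1*(-19)) = (-7/(-4 + 3) + 18/(-3)) - 9*(-23 - 1*(-19)) = (-7/(1*(-1)) + 18*(-⅓)) - 9*(-23 + 19) = (-7/(-1) - 6) - 9*(-4) = (-7*(-1) - 6) + 36 = (7 - 6) + 36 = 1 + 36 = 37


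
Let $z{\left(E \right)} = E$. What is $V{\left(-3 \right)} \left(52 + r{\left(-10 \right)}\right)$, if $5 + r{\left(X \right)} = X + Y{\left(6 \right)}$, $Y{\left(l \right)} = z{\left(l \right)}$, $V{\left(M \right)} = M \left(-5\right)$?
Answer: $645$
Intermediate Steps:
$V{\left(M \right)} = - 5 M$
$Y{\left(l \right)} = l$
$r{\left(X \right)} = 1 + X$ ($r{\left(X \right)} = -5 + \left(X + 6\right) = -5 + \left(6 + X\right) = 1 + X$)
$V{\left(-3 \right)} \left(52 + r{\left(-10 \right)}\right) = \left(-5\right) \left(-3\right) \left(52 + \left(1 - 10\right)\right) = 15 \left(52 - 9\right) = 15 \cdot 43 = 645$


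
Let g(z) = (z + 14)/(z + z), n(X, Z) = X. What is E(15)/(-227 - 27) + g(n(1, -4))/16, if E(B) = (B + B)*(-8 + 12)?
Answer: -15/4064 ≈ -0.0036909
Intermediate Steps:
g(z) = (14 + z)/(2*z) (g(z) = (14 + z)/((2*z)) = (14 + z)*(1/(2*z)) = (14 + z)/(2*z))
E(B) = 8*B (E(B) = (2*B)*4 = 8*B)
E(15)/(-227 - 27) + g(n(1, -4))/16 = (8*15)/(-227 - 27) + ((½)*(14 + 1)/1)/16 = 120/(-254) + ((½)*1*15)*(1/16) = 120*(-1/254) + (15/2)*(1/16) = -60/127 + 15/32 = -15/4064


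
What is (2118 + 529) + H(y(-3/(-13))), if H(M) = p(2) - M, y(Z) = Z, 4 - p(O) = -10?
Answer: 34590/13 ≈ 2660.8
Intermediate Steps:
p(O) = 14 (p(O) = 4 - 1*(-10) = 4 + 10 = 14)
H(M) = 14 - M
(2118 + 529) + H(y(-3/(-13))) = (2118 + 529) + (14 - (-3)/(-13)) = 2647 + (14 - (-3)*(-1)/13) = 2647 + (14 - 1*3/13) = 2647 + (14 - 3/13) = 2647 + 179/13 = 34590/13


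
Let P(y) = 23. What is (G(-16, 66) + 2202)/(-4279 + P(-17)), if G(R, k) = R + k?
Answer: -563/1064 ≈ -0.52914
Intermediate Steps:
(G(-16, 66) + 2202)/(-4279 + P(-17)) = ((-16 + 66) + 2202)/(-4279 + 23) = (50 + 2202)/(-4256) = 2252*(-1/4256) = -563/1064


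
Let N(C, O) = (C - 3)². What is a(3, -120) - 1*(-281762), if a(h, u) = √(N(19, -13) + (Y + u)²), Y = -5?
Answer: 281762 + √15881 ≈ 2.8189e+5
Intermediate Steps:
N(C, O) = (-3 + C)²
a(h, u) = √(256 + (-5 + u)²) (a(h, u) = √((-3 + 19)² + (-5 + u)²) = √(16² + (-5 + u)²) = √(256 + (-5 + u)²))
a(3, -120) - 1*(-281762) = √(256 + (-5 - 120)²) - 1*(-281762) = √(256 + (-125)²) + 281762 = √(256 + 15625) + 281762 = √15881 + 281762 = 281762 + √15881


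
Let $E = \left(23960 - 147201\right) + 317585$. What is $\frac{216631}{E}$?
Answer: $\frac{12743}{11432} \approx 1.1147$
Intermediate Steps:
$E = 194344$ ($E = -123241 + 317585 = 194344$)
$\frac{216631}{E} = \frac{216631}{194344} = 216631 \cdot \frac{1}{194344} = \frac{12743}{11432}$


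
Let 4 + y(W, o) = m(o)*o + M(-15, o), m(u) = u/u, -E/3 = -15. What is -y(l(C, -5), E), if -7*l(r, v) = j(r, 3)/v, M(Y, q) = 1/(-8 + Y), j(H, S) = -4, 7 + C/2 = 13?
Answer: -942/23 ≈ -40.957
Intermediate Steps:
C = 12 (C = -14 + 2*13 = -14 + 26 = 12)
E = 45 (E = -3*(-15) = 45)
m(u) = 1
l(r, v) = 4/(7*v) (l(r, v) = -(-4)/(7*v) = 4/(7*v))
y(W, o) = -93/23 + o (y(W, o) = -4 + (1*o + 1/(-8 - 15)) = -4 + (o + 1/(-23)) = -4 + (o - 1/23) = -4 + (-1/23 + o) = -93/23 + o)
-y(l(C, -5), E) = -(-93/23 + 45) = -1*942/23 = -942/23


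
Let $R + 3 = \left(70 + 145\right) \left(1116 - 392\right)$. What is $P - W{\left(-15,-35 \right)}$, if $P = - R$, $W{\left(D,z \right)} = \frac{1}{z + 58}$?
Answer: $- \frac{3580112}{23} \approx -1.5566 \cdot 10^{5}$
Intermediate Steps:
$W{\left(D,z \right)} = \frac{1}{58 + z}$
$R = 155657$ ($R = -3 + \left(70 + 145\right) \left(1116 - 392\right) = -3 + 215 \cdot 724 = -3 + 155660 = 155657$)
$P = -155657$ ($P = \left(-1\right) 155657 = -155657$)
$P - W{\left(-15,-35 \right)} = -155657 - \frac{1}{58 - 35} = -155657 - \frac{1}{23} = - \frac{3580112}{23}$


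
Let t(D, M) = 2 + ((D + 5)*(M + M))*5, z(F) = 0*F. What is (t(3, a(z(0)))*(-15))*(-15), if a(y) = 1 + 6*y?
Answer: 18450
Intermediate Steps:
z(F) = 0
t(D, M) = 2 + 10*M*(5 + D) (t(D, M) = 2 + ((5 + D)*(2*M))*5 = 2 + (2*M*(5 + D))*5 = 2 + 10*M*(5 + D))
(t(3, a(z(0)))*(-15))*(-15) = ((2 + 50*(1 + 6*0) + 10*3*(1 + 6*0))*(-15))*(-15) = ((2 + 50*(1 + 0) + 10*3*(1 + 0))*(-15))*(-15) = ((2 + 50*1 + 10*3*1)*(-15))*(-15) = ((2 + 50 + 30)*(-15))*(-15) = (82*(-15))*(-15) = -1230*(-15) = 18450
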